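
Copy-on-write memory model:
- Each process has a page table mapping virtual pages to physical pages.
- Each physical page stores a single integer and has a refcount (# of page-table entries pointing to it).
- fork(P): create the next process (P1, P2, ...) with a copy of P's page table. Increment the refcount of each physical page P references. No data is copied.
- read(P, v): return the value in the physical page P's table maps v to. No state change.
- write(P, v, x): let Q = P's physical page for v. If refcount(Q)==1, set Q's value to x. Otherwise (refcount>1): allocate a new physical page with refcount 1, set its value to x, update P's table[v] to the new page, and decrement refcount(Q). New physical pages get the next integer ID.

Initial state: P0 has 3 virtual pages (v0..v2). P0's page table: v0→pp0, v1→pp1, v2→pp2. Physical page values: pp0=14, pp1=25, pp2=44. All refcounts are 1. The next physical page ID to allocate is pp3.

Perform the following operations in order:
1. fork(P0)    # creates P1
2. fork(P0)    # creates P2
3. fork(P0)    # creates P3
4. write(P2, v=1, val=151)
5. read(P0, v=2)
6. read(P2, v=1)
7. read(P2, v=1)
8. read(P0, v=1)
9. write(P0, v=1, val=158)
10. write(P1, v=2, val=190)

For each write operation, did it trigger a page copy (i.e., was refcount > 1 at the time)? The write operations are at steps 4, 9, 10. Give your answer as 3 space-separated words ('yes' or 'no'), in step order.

Op 1: fork(P0) -> P1. 3 ppages; refcounts: pp0:2 pp1:2 pp2:2
Op 2: fork(P0) -> P2. 3 ppages; refcounts: pp0:3 pp1:3 pp2:3
Op 3: fork(P0) -> P3. 3 ppages; refcounts: pp0:4 pp1:4 pp2:4
Op 4: write(P2, v1, 151). refcount(pp1)=4>1 -> COPY to pp3. 4 ppages; refcounts: pp0:4 pp1:3 pp2:4 pp3:1
Op 5: read(P0, v2) -> 44. No state change.
Op 6: read(P2, v1) -> 151. No state change.
Op 7: read(P2, v1) -> 151. No state change.
Op 8: read(P0, v1) -> 25. No state change.
Op 9: write(P0, v1, 158). refcount(pp1)=3>1 -> COPY to pp4. 5 ppages; refcounts: pp0:4 pp1:2 pp2:4 pp3:1 pp4:1
Op 10: write(P1, v2, 190). refcount(pp2)=4>1 -> COPY to pp5. 6 ppages; refcounts: pp0:4 pp1:2 pp2:3 pp3:1 pp4:1 pp5:1

yes yes yes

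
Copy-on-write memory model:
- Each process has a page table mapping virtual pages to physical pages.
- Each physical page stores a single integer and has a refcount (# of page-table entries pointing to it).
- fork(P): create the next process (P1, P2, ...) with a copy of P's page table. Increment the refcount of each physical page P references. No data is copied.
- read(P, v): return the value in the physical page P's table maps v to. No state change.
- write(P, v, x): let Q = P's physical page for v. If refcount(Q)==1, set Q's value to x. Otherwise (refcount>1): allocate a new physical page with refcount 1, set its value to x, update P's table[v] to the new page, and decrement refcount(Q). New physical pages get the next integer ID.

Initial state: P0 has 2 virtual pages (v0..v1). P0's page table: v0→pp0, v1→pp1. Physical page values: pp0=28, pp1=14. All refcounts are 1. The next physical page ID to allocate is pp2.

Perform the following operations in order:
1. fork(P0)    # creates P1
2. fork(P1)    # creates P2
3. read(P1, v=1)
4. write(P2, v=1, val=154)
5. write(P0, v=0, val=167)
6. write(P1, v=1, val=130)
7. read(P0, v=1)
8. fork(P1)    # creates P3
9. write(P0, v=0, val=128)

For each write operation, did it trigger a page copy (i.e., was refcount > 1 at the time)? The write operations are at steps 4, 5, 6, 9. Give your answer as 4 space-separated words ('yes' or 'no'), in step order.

Op 1: fork(P0) -> P1. 2 ppages; refcounts: pp0:2 pp1:2
Op 2: fork(P1) -> P2. 2 ppages; refcounts: pp0:3 pp1:3
Op 3: read(P1, v1) -> 14. No state change.
Op 4: write(P2, v1, 154). refcount(pp1)=3>1 -> COPY to pp2. 3 ppages; refcounts: pp0:3 pp1:2 pp2:1
Op 5: write(P0, v0, 167). refcount(pp0)=3>1 -> COPY to pp3. 4 ppages; refcounts: pp0:2 pp1:2 pp2:1 pp3:1
Op 6: write(P1, v1, 130). refcount(pp1)=2>1 -> COPY to pp4. 5 ppages; refcounts: pp0:2 pp1:1 pp2:1 pp3:1 pp4:1
Op 7: read(P0, v1) -> 14. No state change.
Op 8: fork(P1) -> P3. 5 ppages; refcounts: pp0:3 pp1:1 pp2:1 pp3:1 pp4:2
Op 9: write(P0, v0, 128). refcount(pp3)=1 -> write in place. 5 ppages; refcounts: pp0:3 pp1:1 pp2:1 pp3:1 pp4:2

yes yes yes no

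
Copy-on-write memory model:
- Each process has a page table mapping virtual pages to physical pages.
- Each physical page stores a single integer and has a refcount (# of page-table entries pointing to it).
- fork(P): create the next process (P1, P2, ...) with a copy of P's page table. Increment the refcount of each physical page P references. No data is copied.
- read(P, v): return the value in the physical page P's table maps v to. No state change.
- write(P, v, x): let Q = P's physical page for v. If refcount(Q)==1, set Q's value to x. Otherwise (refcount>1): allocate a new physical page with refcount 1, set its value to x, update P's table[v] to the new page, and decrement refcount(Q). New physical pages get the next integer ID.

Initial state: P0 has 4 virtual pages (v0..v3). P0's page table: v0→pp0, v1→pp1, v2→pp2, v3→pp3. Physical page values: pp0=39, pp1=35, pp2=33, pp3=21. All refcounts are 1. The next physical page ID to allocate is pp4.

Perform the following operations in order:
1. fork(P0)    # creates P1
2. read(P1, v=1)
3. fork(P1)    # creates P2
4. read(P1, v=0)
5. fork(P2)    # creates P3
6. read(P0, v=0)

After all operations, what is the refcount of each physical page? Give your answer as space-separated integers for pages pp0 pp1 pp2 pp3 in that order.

Op 1: fork(P0) -> P1. 4 ppages; refcounts: pp0:2 pp1:2 pp2:2 pp3:2
Op 2: read(P1, v1) -> 35. No state change.
Op 3: fork(P1) -> P2. 4 ppages; refcounts: pp0:3 pp1:3 pp2:3 pp3:3
Op 4: read(P1, v0) -> 39. No state change.
Op 5: fork(P2) -> P3. 4 ppages; refcounts: pp0:4 pp1:4 pp2:4 pp3:4
Op 6: read(P0, v0) -> 39. No state change.

Answer: 4 4 4 4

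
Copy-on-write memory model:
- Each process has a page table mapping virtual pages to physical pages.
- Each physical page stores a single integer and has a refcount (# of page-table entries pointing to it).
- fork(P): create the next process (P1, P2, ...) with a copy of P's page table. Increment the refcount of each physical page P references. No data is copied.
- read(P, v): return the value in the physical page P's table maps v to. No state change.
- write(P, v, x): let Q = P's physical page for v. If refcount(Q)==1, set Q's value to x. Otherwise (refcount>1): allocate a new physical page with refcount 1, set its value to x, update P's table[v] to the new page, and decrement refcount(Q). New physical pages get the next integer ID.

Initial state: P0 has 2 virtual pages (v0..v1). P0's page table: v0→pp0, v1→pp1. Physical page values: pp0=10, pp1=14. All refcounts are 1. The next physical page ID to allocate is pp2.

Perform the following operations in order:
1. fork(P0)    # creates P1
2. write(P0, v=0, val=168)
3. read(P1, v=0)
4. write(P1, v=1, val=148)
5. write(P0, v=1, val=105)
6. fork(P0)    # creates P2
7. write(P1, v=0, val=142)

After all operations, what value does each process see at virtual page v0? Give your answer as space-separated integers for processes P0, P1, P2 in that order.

Answer: 168 142 168

Derivation:
Op 1: fork(P0) -> P1. 2 ppages; refcounts: pp0:2 pp1:2
Op 2: write(P0, v0, 168). refcount(pp0)=2>1 -> COPY to pp2. 3 ppages; refcounts: pp0:1 pp1:2 pp2:1
Op 3: read(P1, v0) -> 10. No state change.
Op 4: write(P1, v1, 148). refcount(pp1)=2>1 -> COPY to pp3. 4 ppages; refcounts: pp0:1 pp1:1 pp2:1 pp3:1
Op 5: write(P0, v1, 105). refcount(pp1)=1 -> write in place. 4 ppages; refcounts: pp0:1 pp1:1 pp2:1 pp3:1
Op 6: fork(P0) -> P2. 4 ppages; refcounts: pp0:1 pp1:2 pp2:2 pp3:1
Op 7: write(P1, v0, 142). refcount(pp0)=1 -> write in place. 4 ppages; refcounts: pp0:1 pp1:2 pp2:2 pp3:1
P0: v0 -> pp2 = 168
P1: v0 -> pp0 = 142
P2: v0 -> pp2 = 168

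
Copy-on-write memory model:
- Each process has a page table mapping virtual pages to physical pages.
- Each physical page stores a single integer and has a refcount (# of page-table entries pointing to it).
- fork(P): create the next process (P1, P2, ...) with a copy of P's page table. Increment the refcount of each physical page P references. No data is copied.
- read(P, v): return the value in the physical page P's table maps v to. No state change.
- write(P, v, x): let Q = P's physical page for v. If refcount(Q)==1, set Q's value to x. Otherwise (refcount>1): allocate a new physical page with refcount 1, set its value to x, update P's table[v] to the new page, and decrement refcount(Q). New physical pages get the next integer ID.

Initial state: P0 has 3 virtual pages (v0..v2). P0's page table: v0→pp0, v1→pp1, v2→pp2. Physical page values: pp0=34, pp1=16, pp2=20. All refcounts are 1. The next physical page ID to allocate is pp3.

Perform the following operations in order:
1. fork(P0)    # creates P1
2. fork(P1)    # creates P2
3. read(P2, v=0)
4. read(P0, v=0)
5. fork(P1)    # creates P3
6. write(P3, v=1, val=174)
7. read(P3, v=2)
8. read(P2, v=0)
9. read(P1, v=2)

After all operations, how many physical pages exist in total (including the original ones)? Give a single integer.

Answer: 4

Derivation:
Op 1: fork(P0) -> P1. 3 ppages; refcounts: pp0:2 pp1:2 pp2:2
Op 2: fork(P1) -> P2. 3 ppages; refcounts: pp0:3 pp1:3 pp2:3
Op 3: read(P2, v0) -> 34. No state change.
Op 4: read(P0, v0) -> 34. No state change.
Op 5: fork(P1) -> P3. 3 ppages; refcounts: pp0:4 pp1:4 pp2:4
Op 6: write(P3, v1, 174). refcount(pp1)=4>1 -> COPY to pp3. 4 ppages; refcounts: pp0:4 pp1:3 pp2:4 pp3:1
Op 7: read(P3, v2) -> 20. No state change.
Op 8: read(P2, v0) -> 34. No state change.
Op 9: read(P1, v2) -> 20. No state change.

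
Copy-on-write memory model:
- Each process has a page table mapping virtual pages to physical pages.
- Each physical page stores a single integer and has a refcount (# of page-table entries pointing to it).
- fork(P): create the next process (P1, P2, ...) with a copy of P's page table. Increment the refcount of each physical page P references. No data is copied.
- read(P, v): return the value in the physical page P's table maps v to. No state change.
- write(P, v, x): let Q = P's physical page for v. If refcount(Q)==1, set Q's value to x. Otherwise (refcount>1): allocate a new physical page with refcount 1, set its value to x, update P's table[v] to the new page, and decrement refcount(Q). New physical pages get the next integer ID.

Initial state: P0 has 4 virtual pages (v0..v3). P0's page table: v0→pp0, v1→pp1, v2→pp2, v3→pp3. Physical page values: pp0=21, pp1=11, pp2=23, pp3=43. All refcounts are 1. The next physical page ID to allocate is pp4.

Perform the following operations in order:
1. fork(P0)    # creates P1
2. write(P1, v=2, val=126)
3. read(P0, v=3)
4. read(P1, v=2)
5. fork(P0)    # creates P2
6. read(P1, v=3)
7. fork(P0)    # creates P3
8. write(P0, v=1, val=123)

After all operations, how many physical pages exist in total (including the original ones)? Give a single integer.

Op 1: fork(P0) -> P1. 4 ppages; refcounts: pp0:2 pp1:2 pp2:2 pp3:2
Op 2: write(P1, v2, 126). refcount(pp2)=2>1 -> COPY to pp4. 5 ppages; refcounts: pp0:2 pp1:2 pp2:1 pp3:2 pp4:1
Op 3: read(P0, v3) -> 43. No state change.
Op 4: read(P1, v2) -> 126. No state change.
Op 5: fork(P0) -> P2. 5 ppages; refcounts: pp0:3 pp1:3 pp2:2 pp3:3 pp4:1
Op 6: read(P1, v3) -> 43. No state change.
Op 7: fork(P0) -> P3. 5 ppages; refcounts: pp0:4 pp1:4 pp2:3 pp3:4 pp4:1
Op 8: write(P0, v1, 123). refcount(pp1)=4>1 -> COPY to pp5. 6 ppages; refcounts: pp0:4 pp1:3 pp2:3 pp3:4 pp4:1 pp5:1

Answer: 6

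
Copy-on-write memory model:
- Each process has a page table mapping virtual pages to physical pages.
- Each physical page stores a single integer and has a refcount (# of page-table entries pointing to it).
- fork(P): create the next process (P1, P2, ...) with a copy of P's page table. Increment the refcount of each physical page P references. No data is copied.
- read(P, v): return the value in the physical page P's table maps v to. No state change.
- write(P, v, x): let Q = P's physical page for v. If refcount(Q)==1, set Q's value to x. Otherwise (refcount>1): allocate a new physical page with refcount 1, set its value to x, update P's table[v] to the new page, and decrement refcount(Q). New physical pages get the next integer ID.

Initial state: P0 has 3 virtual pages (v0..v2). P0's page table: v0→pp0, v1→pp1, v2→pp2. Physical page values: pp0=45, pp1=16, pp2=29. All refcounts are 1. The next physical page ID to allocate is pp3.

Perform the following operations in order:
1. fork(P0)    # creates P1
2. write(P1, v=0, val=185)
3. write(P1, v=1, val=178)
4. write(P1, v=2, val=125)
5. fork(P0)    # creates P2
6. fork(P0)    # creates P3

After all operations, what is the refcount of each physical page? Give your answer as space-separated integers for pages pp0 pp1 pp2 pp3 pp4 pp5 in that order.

Answer: 3 3 3 1 1 1

Derivation:
Op 1: fork(P0) -> P1. 3 ppages; refcounts: pp0:2 pp1:2 pp2:2
Op 2: write(P1, v0, 185). refcount(pp0)=2>1 -> COPY to pp3. 4 ppages; refcounts: pp0:1 pp1:2 pp2:2 pp3:1
Op 3: write(P1, v1, 178). refcount(pp1)=2>1 -> COPY to pp4. 5 ppages; refcounts: pp0:1 pp1:1 pp2:2 pp3:1 pp4:1
Op 4: write(P1, v2, 125). refcount(pp2)=2>1 -> COPY to pp5. 6 ppages; refcounts: pp0:1 pp1:1 pp2:1 pp3:1 pp4:1 pp5:1
Op 5: fork(P0) -> P2. 6 ppages; refcounts: pp0:2 pp1:2 pp2:2 pp3:1 pp4:1 pp5:1
Op 6: fork(P0) -> P3. 6 ppages; refcounts: pp0:3 pp1:3 pp2:3 pp3:1 pp4:1 pp5:1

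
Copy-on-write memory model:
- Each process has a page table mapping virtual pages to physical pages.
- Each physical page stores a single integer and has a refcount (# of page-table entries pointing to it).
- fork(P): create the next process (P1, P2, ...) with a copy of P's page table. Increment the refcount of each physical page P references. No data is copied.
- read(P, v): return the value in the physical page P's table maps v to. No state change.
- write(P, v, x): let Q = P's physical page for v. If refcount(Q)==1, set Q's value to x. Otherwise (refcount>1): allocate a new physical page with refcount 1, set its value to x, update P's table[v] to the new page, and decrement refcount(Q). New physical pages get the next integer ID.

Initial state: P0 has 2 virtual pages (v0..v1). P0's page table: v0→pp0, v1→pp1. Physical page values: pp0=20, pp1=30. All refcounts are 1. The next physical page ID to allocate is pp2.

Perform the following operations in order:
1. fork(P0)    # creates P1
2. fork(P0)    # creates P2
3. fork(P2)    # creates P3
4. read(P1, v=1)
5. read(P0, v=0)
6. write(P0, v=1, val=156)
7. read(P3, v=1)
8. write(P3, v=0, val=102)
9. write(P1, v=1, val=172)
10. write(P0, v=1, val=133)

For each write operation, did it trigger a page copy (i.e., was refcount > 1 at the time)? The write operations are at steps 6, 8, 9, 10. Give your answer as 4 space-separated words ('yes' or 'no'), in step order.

Op 1: fork(P0) -> P1. 2 ppages; refcounts: pp0:2 pp1:2
Op 2: fork(P0) -> P2. 2 ppages; refcounts: pp0:3 pp1:3
Op 3: fork(P2) -> P3. 2 ppages; refcounts: pp0:4 pp1:4
Op 4: read(P1, v1) -> 30. No state change.
Op 5: read(P0, v0) -> 20. No state change.
Op 6: write(P0, v1, 156). refcount(pp1)=4>1 -> COPY to pp2. 3 ppages; refcounts: pp0:4 pp1:3 pp2:1
Op 7: read(P3, v1) -> 30. No state change.
Op 8: write(P3, v0, 102). refcount(pp0)=4>1 -> COPY to pp3. 4 ppages; refcounts: pp0:3 pp1:3 pp2:1 pp3:1
Op 9: write(P1, v1, 172). refcount(pp1)=3>1 -> COPY to pp4. 5 ppages; refcounts: pp0:3 pp1:2 pp2:1 pp3:1 pp4:1
Op 10: write(P0, v1, 133). refcount(pp2)=1 -> write in place. 5 ppages; refcounts: pp0:3 pp1:2 pp2:1 pp3:1 pp4:1

yes yes yes no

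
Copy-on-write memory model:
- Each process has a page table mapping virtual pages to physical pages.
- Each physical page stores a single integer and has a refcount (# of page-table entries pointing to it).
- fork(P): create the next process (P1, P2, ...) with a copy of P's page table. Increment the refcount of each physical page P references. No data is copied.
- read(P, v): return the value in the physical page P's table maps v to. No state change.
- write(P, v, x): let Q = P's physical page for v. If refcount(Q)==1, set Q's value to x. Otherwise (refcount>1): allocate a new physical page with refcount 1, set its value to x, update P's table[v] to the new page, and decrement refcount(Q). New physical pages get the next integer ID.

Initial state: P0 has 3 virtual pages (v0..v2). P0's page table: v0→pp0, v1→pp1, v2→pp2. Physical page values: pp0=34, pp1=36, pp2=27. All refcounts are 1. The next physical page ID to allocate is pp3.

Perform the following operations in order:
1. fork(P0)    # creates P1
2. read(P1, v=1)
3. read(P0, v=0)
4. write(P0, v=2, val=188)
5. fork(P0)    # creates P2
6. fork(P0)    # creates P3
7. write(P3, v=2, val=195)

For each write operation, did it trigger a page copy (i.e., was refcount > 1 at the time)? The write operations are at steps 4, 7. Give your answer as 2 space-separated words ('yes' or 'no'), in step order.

Op 1: fork(P0) -> P1. 3 ppages; refcounts: pp0:2 pp1:2 pp2:2
Op 2: read(P1, v1) -> 36. No state change.
Op 3: read(P0, v0) -> 34. No state change.
Op 4: write(P0, v2, 188). refcount(pp2)=2>1 -> COPY to pp3. 4 ppages; refcounts: pp0:2 pp1:2 pp2:1 pp3:1
Op 5: fork(P0) -> P2. 4 ppages; refcounts: pp0:3 pp1:3 pp2:1 pp3:2
Op 6: fork(P0) -> P3. 4 ppages; refcounts: pp0:4 pp1:4 pp2:1 pp3:3
Op 7: write(P3, v2, 195). refcount(pp3)=3>1 -> COPY to pp4. 5 ppages; refcounts: pp0:4 pp1:4 pp2:1 pp3:2 pp4:1

yes yes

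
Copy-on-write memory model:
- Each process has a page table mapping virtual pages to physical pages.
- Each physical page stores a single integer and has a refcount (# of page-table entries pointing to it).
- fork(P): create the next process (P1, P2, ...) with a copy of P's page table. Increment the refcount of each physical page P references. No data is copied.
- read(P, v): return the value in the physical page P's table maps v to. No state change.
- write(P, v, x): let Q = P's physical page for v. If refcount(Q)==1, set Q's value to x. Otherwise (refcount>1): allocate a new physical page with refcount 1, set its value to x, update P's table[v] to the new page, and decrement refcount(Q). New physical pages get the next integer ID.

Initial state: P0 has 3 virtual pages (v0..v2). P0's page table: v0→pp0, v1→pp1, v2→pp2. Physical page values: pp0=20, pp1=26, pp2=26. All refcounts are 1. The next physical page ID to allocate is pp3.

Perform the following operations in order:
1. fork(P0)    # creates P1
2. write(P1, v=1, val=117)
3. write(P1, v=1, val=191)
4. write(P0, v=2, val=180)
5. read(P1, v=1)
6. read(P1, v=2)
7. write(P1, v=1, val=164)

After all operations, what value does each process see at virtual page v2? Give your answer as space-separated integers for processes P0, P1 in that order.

Answer: 180 26

Derivation:
Op 1: fork(P0) -> P1. 3 ppages; refcounts: pp0:2 pp1:2 pp2:2
Op 2: write(P1, v1, 117). refcount(pp1)=2>1 -> COPY to pp3. 4 ppages; refcounts: pp0:2 pp1:1 pp2:2 pp3:1
Op 3: write(P1, v1, 191). refcount(pp3)=1 -> write in place. 4 ppages; refcounts: pp0:2 pp1:1 pp2:2 pp3:1
Op 4: write(P0, v2, 180). refcount(pp2)=2>1 -> COPY to pp4. 5 ppages; refcounts: pp0:2 pp1:1 pp2:1 pp3:1 pp4:1
Op 5: read(P1, v1) -> 191. No state change.
Op 6: read(P1, v2) -> 26. No state change.
Op 7: write(P1, v1, 164). refcount(pp3)=1 -> write in place. 5 ppages; refcounts: pp0:2 pp1:1 pp2:1 pp3:1 pp4:1
P0: v2 -> pp4 = 180
P1: v2 -> pp2 = 26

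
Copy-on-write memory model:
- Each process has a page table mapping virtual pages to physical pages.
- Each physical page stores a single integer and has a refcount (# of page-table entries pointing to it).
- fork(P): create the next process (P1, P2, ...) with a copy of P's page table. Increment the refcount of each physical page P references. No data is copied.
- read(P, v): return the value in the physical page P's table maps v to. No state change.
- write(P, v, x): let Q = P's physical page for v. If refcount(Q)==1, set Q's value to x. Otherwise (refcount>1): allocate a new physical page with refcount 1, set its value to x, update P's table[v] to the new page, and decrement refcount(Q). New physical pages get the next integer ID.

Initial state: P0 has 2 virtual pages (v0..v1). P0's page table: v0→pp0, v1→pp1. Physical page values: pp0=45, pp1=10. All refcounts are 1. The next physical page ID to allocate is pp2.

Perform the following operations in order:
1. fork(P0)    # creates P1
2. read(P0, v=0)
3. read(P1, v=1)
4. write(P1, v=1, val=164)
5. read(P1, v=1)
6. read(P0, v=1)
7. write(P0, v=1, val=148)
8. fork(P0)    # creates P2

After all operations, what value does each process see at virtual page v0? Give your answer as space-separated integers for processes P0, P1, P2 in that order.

Op 1: fork(P0) -> P1. 2 ppages; refcounts: pp0:2 pp1:2
Op 2: read(P0, v0) -> 45. No state change.
Op 3: read(P1, v1) -> 10. No state change.
Op 4: write(P1, v1, 164). refcount(pp1)=2>1 -> COPY to pp2. 3 ppages; refcounts: pp0:2 pp1:1 pp2:1
Op 5: read(P1, v1) -> 164. No state change.
Op 6: read(P0, v1) -> 10. No state change.
Op 7: write(P0, v1, 148). refcount(pp1)=1 -> write in place. 3 ppages; refcounts: pp0:2 pp1:1 pp2:1
Op 8: fork(P0) -> P2. 3 ppages; refcounts: pp0:3 pp1:2 pp2:1
P0: v0 -> pp0 = 45
P1: v0 -> pp0 = 45
P2: v0 -> pp0 = 45

Answer: 45 45 45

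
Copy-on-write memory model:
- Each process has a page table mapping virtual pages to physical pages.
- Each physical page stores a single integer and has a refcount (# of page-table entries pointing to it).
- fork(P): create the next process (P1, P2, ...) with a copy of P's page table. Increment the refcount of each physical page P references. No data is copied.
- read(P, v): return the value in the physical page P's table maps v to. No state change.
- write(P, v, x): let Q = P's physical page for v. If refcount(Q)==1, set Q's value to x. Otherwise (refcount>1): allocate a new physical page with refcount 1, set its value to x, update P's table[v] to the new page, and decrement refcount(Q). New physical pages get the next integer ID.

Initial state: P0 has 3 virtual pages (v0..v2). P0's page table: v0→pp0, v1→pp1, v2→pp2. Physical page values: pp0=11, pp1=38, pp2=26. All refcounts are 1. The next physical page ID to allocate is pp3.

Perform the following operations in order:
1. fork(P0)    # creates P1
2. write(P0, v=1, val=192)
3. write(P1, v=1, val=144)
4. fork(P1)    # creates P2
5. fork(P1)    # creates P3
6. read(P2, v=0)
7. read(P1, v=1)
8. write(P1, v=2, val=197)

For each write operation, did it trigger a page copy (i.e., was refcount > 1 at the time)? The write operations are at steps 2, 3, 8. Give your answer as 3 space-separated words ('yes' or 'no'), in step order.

Op 1: fork(P0) -> P1. 3 ppages; refcounts: pp0:2 pp1:2 pp2:2
Op 2: write(P0, v1, 192). refcount(pp1)=2>1 -> COPY to pp3. 4 ppages; refcounts: pp0:2 pp1:1 pp2:2 pp3:1
Op 3: write(P1, v1, 144). refcount(pp1)=1 -> write in place. 4 ppages; refcounts: pp0:2 pp1:1 pp2:2 pp3:1
Op 4: fork(P1) -> P2. 4 ppages; refcounts: pp0:3 pp1:2 pp2:3 pp3:1
Op 5: fork(P1) -> P3. 4 ppages; refcounts: pp0:4 pp1:3 pp2:4 pp3:1
Op 6: read(P2, v0) -> 11. No state change.
Op 7: read(P1, v1) -> 144. No state change.
Op 8: write(P1, v2, 197). refcount(pp2)=4>1 -> COPY to pp4. 5 ppages; refcounts: pp0:4 pp1:3 pp2:3 pp3:1 pp4:1

yes no yes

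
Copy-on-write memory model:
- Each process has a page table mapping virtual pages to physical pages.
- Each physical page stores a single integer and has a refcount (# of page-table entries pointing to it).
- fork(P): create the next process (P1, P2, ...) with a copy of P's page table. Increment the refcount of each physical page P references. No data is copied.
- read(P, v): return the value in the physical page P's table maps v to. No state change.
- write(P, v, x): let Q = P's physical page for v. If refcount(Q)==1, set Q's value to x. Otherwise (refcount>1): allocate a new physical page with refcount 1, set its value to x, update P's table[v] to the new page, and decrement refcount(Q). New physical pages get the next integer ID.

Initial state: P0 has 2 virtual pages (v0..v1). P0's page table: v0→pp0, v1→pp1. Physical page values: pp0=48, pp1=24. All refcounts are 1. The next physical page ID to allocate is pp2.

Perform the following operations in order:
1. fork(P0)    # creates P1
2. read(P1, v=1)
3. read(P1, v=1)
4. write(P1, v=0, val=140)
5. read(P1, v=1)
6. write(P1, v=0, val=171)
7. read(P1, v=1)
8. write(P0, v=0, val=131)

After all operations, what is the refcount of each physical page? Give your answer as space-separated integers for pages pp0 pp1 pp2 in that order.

Answer: 1 2 1

Derivation:
Op 1: fork(P0) -> P1. 2 ppages; refcounts: pp0:2 pp1:2
Op 2: read(P1, v1) -> 24. No state change.
Op 3: read(P1, v1) -> 24. No state change.
Op 4: write(P1, v0, 140). refcount(pp0)=2>1 -> COPY to pp2. 3 ppages; refcounts: pp0:1 pp1:2 pp2:1
Op 5: read(P1, v1) -> 24. No state change.
Op 6: write(P1, v0, 171). refcount(pp2)=1 -> write in place. 3 ppages; refcounts: pp0:1 pp1:2 pp2:1
Op 7: read(P1, v1) -> 24. No state change.
Op 8: write(P0, v0, 131). refcount(pp0)=1 -> write in place. 3 ppages; refcounts: pp0:1 pp1:2 pp2:1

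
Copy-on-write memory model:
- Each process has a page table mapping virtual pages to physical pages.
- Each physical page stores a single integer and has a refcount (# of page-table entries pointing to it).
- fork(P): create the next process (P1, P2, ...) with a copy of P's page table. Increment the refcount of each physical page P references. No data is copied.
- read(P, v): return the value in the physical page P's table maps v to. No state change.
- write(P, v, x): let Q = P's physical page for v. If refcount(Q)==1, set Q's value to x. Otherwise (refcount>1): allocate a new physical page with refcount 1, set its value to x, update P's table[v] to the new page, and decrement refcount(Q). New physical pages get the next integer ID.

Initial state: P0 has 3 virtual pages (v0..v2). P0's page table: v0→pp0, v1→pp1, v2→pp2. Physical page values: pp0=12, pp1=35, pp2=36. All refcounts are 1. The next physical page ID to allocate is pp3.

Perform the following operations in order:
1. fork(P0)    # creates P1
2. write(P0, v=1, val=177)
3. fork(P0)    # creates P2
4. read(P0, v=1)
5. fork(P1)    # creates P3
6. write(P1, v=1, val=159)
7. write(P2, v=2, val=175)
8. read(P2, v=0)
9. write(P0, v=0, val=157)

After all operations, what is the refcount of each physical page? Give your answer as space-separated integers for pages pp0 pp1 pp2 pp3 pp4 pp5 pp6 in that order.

Answer: 3 1 3 2 1 1 1

Derivation:
Op 1: fork(P0) -> P1. 3 ppages; refcounts: pp0:2 pp1:2 pp2:2
Op 2: write(P0, v1, 177). refcount(pp1)=2>1 -> COPY to pp3. 4 ppages; refcounts: pp0:2 pp1:1 pp2:2 pp3:1
Op 3: fork(P0) -> P2. 4 ppages; refcounts: pp0:3 pp1:1 pp2:3 pp3:2
Op 4: read(P0, v1) -> 177. No state change.
Op 5: fork(P1) -> P3. 4 ppages; refcounts: pp0:4 pp1:2 pp2:4 pp3:2
Op 6: write(P1, v1, 159). refcount(pp1)=2>1 -> COPY to pp4. 5 ppages; refcounts: pp0:4 pp1:1 pp2:4 pp3:2 pp4:1
Op 7: write(P2, v2, 175). refcount(pp2)=4>1 -> COPY to pp5. 6 ppages; refcounts: pp0:4 pp1:1 pp2:3 pp3:2 pp4:1 pp5:1
Op 8: read(P2, v0) -> 12. No state change.
Op 9: write(P0, v0, 157). refcount(pp0)=4>1 -> COPY to pp6. 7 ppages; refcounts: pp0:3 pp1:1 pp2:3 pp3:2 pp4:1 pp5:1 pp6:1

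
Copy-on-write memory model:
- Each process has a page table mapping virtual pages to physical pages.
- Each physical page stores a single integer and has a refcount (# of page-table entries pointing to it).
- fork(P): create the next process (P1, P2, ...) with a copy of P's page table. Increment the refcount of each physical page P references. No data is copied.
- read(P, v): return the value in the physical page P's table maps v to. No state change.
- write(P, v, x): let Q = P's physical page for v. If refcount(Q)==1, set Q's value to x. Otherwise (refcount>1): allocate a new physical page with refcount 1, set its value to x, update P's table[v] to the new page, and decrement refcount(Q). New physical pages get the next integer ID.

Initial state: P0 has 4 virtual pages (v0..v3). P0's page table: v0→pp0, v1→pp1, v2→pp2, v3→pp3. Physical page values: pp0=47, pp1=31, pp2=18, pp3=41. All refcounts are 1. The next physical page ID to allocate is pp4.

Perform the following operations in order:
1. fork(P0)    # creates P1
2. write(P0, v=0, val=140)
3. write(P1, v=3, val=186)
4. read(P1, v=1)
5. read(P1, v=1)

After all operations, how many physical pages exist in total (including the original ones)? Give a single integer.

Answer: 6

Derivation:
Op 1: fork(P0) -> P1. 4 ppages; refcounts: pp0:2 pp1:2 pp2:2 pp3:2
Op 2: write(P0, v0, 140). refcount(pp0)=2>1 -> COPY to pp4. 5 ppages; refcounts: pp0:1 pp1:2 pp2:2 pp3:2 pp4:1
Op 3: write(P1, v3, 186). refcount(pp3)=2>1 -> COPY to pp5. 6 ppages; refcounts: pp0:1 pp1:2 pp2:2 pp3:1 pp4:1 pp5:1
Op 4: read(P1, v1) -> 31. No state change.
Op 5: read(P1, v1) -> 31. No state change.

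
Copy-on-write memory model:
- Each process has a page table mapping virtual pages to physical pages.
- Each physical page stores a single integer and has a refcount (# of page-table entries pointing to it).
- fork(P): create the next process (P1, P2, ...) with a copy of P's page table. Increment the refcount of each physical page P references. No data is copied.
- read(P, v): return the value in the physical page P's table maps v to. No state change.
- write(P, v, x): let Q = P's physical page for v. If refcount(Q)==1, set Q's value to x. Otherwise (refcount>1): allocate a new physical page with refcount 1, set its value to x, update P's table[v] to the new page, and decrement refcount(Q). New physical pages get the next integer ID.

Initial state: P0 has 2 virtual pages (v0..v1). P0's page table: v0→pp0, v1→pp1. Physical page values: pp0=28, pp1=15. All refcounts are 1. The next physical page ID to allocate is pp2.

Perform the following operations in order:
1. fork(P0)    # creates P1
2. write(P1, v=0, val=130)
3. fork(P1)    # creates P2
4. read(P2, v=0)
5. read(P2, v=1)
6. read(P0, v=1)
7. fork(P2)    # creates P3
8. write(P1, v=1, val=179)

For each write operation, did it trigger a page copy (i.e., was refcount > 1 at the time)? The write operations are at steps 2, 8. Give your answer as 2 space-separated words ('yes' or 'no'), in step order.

Op 1: fork(P0) -> P1. 2 ppages; refcounts: pp0:2 pp1:2
Op 2: write(P1, v0, 130). refcount(pp0)=2>1 -> COPY to pp2. 3 ppages; refcounts: pp0:1 pp1:2 pp2:1
Op 3: fork(P1) -> P2. 3 ppages; refcounts: pp0:1 pp1:3 pp2:2
Op 4: read(P2, v0) -> 130. No state change.
Op 5: read(P2, v1) -> 15. No state change.
Op 6: read(P0, v1) -> 15. No state change.
Op 7: fork(P2) -> P3. 3 ppages; refcounts: pp0:1 pp1:4 pp2:3
Op 8: write(P1, v1, 179). refcount(pp1)=4>1 -> COPY to pp3. 4 ppages; refcounts: pp0:1 pp1:3 pp2:3 pp3:1

yes yes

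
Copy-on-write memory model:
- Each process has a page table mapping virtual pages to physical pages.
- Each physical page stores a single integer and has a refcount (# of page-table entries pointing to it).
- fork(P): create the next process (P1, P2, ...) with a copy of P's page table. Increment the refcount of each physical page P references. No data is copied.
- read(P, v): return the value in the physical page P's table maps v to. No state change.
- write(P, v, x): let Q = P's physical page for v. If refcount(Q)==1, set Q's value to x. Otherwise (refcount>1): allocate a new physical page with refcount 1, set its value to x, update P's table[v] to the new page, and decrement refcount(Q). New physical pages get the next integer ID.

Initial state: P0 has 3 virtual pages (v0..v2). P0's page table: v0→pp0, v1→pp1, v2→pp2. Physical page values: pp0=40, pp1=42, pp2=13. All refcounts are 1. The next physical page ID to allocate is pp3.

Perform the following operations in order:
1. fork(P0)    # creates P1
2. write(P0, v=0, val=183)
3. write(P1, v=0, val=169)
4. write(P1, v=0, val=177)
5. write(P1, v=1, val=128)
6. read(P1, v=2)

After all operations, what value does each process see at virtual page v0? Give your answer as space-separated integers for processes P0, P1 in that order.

Answer: 183 177

Derivation:
Op 1: fork(P0) -> P1. 3 ppages; refcounts: pp0:2 pp1:2 pp2:2
Op 2: write(P0, v0, 183). refcount(pp0)=2>1 -> COPY to pp3. 4 ppages; refcounts: pp0:1 pp1:2 pp2:2 pp3:1
Op 3: write(P1, v0, 169). refcount(pp0)=1 -> write in place. 4 ppages; refcounts: pp0:1 pp1:2 pp2:2 pp3:1
Op 4: write(P1, v0, 177). refcount(pp0)=1 -> write in place. 4 ppages; refcounts: pp0:1 pp1:2 pp2:2 pp3:1
Op 5: write(P1, v1, 128). refcount(pp1)=2>1 -> COPY to pp4. 5 ppages; refcounts: pp0:1 pp1:1 pp2:2 pp3:1 pp4:1
Op 6: read(P1, v2) -> 13. No state change.
P0: v0 -> pp3 = 183
P1: v0 -> pp0 = 177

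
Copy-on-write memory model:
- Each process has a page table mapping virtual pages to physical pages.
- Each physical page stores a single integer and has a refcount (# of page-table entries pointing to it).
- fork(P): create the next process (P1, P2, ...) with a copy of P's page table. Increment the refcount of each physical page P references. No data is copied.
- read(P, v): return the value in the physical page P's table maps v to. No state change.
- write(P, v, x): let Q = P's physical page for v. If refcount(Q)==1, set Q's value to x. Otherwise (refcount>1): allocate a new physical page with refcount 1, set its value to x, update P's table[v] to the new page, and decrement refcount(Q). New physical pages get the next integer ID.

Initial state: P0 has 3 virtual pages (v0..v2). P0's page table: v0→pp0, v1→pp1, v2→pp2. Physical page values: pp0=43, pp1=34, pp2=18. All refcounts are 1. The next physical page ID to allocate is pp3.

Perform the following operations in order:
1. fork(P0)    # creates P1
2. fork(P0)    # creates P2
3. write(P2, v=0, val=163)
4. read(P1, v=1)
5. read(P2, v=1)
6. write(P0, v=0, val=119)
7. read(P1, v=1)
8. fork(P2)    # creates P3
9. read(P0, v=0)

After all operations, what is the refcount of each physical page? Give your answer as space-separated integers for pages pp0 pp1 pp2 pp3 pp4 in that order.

Op 1: fork(P0) -> P1. 3 ppages; refcounts: pp0:2 pp1:2 pp2:2
Op 2: fork(P0) -> P2. 3 ppages; refcounts: pp0:3 pp1:3 pp2:3
Op 3: write(P2, v0, 163). refcount(pp0)=3>1 -> COPY to pp3. 4 ppages; refcounts: pp0:2 pp1:3 pp2:3 pp3:1
Op 4: read(P1, v1) -> 34. No state change.
Op 5: read(P2, v1) -> 34. No state change.
Op 6: write(P0, v0, 119). refcount(pp0)=2>1 -> COPY to pp4. 5 ppages; refcounts: pp0:1 pp1:3 pp2:3 pp3:1 pp4:1
Op 7: read(P1, v1) -> 34. No state change.
Op 8: fork(P2) -> P3. 5 ppages; refcounts: pp0:1 pp1:4 pp2:4 pp3:2 pp4:1
Op 9: read(P0, v0) -> 119. No state change.

Answer: 1 4 4 2 1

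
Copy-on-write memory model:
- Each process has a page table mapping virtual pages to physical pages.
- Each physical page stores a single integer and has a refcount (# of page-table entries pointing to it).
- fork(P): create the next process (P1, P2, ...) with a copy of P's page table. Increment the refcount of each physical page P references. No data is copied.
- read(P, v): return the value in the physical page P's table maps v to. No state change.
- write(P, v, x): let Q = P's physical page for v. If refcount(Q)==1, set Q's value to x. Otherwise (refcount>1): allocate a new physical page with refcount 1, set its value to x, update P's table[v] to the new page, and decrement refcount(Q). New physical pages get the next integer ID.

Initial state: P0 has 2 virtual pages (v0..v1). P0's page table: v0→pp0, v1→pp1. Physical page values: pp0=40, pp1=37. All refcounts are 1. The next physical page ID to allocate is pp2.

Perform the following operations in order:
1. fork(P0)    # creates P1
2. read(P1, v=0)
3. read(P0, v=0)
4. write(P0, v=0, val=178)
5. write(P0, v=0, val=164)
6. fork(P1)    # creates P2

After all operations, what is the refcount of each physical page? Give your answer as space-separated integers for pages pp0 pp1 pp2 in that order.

Answer: 2 3 1

Derivation:
Op 1: fork(P0) -> P1. 2 ppages; refcounts: pp0:2 pp1:2
Op 2: read(P1, v0) -> 40. No state change.
Op 3: read(P0, v0) -> 40. No state change.
Op 4: write(P0, v0, 178). refcount(pp0)=2>1 -> COPY to pp2. 3 ppages; refcounts: pp0:1 pp1:2 pp2:1
Op 5: write(P0, v0, 164). refcount(pp2)=1 -> write in place. 3 ppages; refcounts: pp0:1 pp1:2 pp2:1
Op 6: fork(P1) -> P2. 3 ppages; refcounts: pp0:2 pp1:3 pp2:1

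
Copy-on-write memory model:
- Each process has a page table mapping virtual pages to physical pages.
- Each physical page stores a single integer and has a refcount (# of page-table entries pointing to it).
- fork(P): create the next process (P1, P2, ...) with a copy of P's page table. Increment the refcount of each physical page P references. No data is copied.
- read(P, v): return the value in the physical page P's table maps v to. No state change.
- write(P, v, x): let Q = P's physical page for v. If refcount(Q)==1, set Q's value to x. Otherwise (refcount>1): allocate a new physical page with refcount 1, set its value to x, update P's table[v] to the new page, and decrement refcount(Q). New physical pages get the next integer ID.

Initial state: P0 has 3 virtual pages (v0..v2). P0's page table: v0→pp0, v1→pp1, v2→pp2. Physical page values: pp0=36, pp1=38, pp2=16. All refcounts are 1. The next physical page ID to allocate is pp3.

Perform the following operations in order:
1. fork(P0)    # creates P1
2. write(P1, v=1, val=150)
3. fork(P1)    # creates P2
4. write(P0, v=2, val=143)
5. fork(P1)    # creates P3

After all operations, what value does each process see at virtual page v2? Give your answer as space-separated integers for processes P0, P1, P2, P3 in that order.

Answer: 143 16 16 16

Derivation:
Op 1: fork(P0) -> P1. 3 ppages; refcounts: pp0:2 pp1:2 pp2:2
Op 2: write(P1, v1, 150). refcount(pp1)=2>1 -> COPY to pp3. 4 ppages; refcounts: pp0:2 pp1:1 pp2:2 pp3:1
Op 3: fork(P1) -> P2. 4 ppages; refcounts: pp0:3 pp1:1 pp2:3 pp3:2
Op 4: write(P0, v2, 143). refcount(pp2)=3>1 -> COPY to pp4. 5 ppages; refcounts: pp0:3 pp1:1 pp2:2 pp3:2 pp4:1
Op 5: fork(P1) -> P3. 5 ppages; refcounts: pp0:4 pp1:1 pp2:3 pp3:3 pp4:1
P0: v2 -> pp4 = 143
P1: v2 -> pp2 = 16
P2: v2 -> pp2 = 16
P3: v2 -> pp2 = 16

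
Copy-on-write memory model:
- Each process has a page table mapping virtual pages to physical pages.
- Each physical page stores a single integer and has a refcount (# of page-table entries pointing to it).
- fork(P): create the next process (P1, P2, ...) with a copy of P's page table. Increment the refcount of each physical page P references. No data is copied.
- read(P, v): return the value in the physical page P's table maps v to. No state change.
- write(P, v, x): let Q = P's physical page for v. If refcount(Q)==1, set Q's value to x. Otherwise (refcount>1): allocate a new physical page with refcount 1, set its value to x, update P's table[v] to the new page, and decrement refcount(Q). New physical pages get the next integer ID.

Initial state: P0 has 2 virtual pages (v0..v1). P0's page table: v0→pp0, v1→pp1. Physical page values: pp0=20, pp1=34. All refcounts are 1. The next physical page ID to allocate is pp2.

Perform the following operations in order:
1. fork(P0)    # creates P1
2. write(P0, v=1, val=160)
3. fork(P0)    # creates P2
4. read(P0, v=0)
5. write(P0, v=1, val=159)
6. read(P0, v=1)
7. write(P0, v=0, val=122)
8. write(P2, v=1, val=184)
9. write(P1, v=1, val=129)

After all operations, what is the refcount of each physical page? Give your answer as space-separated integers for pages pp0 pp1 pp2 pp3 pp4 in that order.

Answer: 2 1 1 1 1

Derivation:
Op 1: fork(P0) -> P1. 2 ppages; refcounts: pp0:2 pp1:2
Op 2: write(P0, v1, 160). refcount(pp1)=2>1 -> COPY to pp2. 3 ppages; refcounts: pp0:2 pp1:1 pp2:1
Op 3: fork(P0) -> P2. 3 ppages; refcounts: pp0:3 pp1:1 pp2:2
Op 4: read(P0, v0) -> 20. No state change.
Op 5: write(P0, v1, 159). refcount(pp2)=2>1 -> COPY to pp3. 4 ppages; refcounts: pp0:3 pp1:1 pp2:1 pp3:1
Op 6: read(P0, v1) -> 159. No state change.
Op 7: write(P0, v0, 122). refcount(pp0)=3>1 -> COPY to pp4. 5 ppages; refcounts: pp0:2 pp1:1 pp2:1 pp3:1 pp4:1
Op 8: write(P2, v1, 184). refcount(pp2)=1 -> write in place. 5 ppages; refcounts: pp0:2 pp1:1 pp2:1 pp3:1 pp4:1
Op 9: write(P1, v1, 129). refcount(pp1)=1 -> write in place. 5 ppages; refcounts: pp0:2 pp1:1 pp2:1 pp3:1 pp4:1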